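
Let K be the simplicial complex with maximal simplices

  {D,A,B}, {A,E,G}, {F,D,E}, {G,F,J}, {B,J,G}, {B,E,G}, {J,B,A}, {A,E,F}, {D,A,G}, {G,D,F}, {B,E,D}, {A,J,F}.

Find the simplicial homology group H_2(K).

H_2 = 0.

Fix the vertex order A < B < D < E < F < G < J and write every simplex with vertices in increasing order. Then dim K = 2 and the simplices of K are:

  0-simplices (7): A, B, D, E, F, G, J
  1-simplices (18): AB, AD, AE, AF, AG, AJ, BD, BE, BG, BJ, DE, DF, DG, EF, EG, FG, FJ, GJ
  2-simplices (12): ABD, ABJ, ADG, AEF, AEG, AFJ, BDE, BEG, BGJ, DEF, DFG, FGJ

giving chain groups C_0 ≅ Z^7, C_1 ≅ Z^18, C_2 ≅ Z^12.

The boundary map ∂_1: C_1 → C_0 is given by ∂[p,q] = [q] − [p].
This gives a 7×18 integer matrix of rank 6; reducing to Smith normal form yields diagonal entries (1,1,1,1,1,1).

∂_2: C_2 → C_1 maps a triangle to the signed sum of its edges. For instance
  ∂DEF = EF − DF + DE,
  ∂ABJ = BJ − AJ + AB.
The 18×12 boundary matrix has rank 12 and Smith normal form diag(1,1,1,1,1,1,1,1,1,1,1,2).

From H_k ≅ ker(∂_k) / im(∂_{k+1}) we obtain:

  H_2: rank ker ∂_2 − rank ∂_3 = (12 − 12) − 0 = 0, and there is no ∂_3, so H_2 ≅ 0.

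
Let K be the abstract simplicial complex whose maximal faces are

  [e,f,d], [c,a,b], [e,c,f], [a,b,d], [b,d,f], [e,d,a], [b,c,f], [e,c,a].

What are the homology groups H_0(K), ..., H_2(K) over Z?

K has 6 vertices, 12 edges, 8 triangles.
rank ∂_0 = 0, rank ∂_1 = 5 ⇒ b_0 = 6 − 0 − 5 = 1; all invariant factors of ∂_1 are 1 so no torsion. So H_0 ≅ Z.
rank ∂_1 = 5, rank ∂_2 = 7 ⇒ b_1 = 12 − 5 − 7 = 0; all invariant factors of ∂_2 are 1 so no torsion. So H_1 ≅ 0.
rank ∂_2 = 7, rank ∂_3 = 0 ⇒ b_2 = 8 − 7 − 0 = 1. So H_2 ≅ Z.

H_0 ≅ Z,  H_1 = 0,  H_2 ≅ Z.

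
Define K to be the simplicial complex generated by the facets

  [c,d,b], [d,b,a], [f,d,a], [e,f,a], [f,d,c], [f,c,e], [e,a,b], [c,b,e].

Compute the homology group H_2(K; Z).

K has 6 vertices, 12 edges, 8 triangles.
rank ∂_2 = 7, rank ∂_3 = 0 ⇒ b_2 = 8 − 7 − 0 = 1. So H_2 ≅ Z.

H_2 ≅ Z.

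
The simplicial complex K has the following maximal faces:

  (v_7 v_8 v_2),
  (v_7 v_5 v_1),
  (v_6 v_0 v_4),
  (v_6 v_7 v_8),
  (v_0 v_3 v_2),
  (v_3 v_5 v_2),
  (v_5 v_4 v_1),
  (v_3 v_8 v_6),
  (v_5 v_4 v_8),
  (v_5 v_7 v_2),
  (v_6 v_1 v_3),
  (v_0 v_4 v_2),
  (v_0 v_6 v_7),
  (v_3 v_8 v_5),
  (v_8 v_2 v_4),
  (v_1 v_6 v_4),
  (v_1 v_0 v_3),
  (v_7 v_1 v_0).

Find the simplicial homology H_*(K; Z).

H_0 ≅ Z,  H_1 ≅ Z ⊕ Z/2Z,  H_2 = 0.

We work with the vertex ordering v_0 < v_1 < v_2 < v_3 < v_4 < v_5 < v_6 < v_7 < v_8. The simplices of K, each written with vertices in increasing order, are:

  0-simplices (9): [v_0], [v_1], [v_2], [v_3], [v_4], [v_5], [v_6], [v_7], [v_8]
  1-simplices (27): (27 of them)
  2-simplices (18): (18 of them)

Hence C_0 ≅ Z^9, C_1 ≅ Z^27, C_2 ≅ Z^18.

Boundary ∂_1: C_1 → C_0 maps an edge to its endpoints' difference, ∂[p,q] = q − p.
The 9×27 boundary matrix has rank 8 and Smith normal form diag(1,1,1,1,1,1,1,1).

Boundary ∂_2: C_2 → C_1 maps a triangle to the signed sum of its edges. For instance
  ∂[v_2,v_4,v_8] = [v_4,v_8] − [v_2,v_8] + [v_2,v_4],
  ∂[v_2,v_7,v_8] = [v_7,v_8] − [v_2,v_8] + [v_2,v_7].
The 27×18 boundary matrix has rank 18 and Smith normal form diag(1,1,1,1,1,1,1,1,1,1,1,1,1,1,1,1,1,2).

From H_k ≅ ker(∂_k) / im(∂_{k+1}) we obtain:

  H_0: rank C_0 − rank ∂_1 = 9 − 8 = 1, and the invariant factors of ∂_1 are all 1, so H_0 = Z.
  H_1: rank ker ∂_1 − rank ∂_2 = (27 − 8) − 18 = 1, and ∂_2 has invariant factor 2 > 1, so H_1 = Z ⊕ Z/2Z.
  H_2: rank ker ∂_2 − rank ∂_3 = (18 − 18) − 0 = 0, and there is no ∂_3, so H_2 = 0.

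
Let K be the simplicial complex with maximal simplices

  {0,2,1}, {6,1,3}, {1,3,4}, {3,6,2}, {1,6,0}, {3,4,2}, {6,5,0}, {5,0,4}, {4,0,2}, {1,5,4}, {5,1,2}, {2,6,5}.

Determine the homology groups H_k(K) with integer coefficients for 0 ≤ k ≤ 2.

H_0 = Z,  H_1 = Z/2,  H_2 = 0.

Order the vertices as 0 < 1 < 2 < 3 < 4 < 5 < 6. Listing each simplex with vertices in this order, K has dimension 2 with simplices:

  0-simplices (7): [0], [1], [2], [3], [4], [5], [6]
  1-simplices (18): [0,1], [0,2], [0,4], [0,5], [0,6], [1,2], [1,3], [1,4], [1,5], [1,6], [2,3], [2,4], [2,5], [2,6], [3,4], [3,6], [4,5], [5,6]
  2-simplices (12): [0,1,2], [0,1,6], [0,2,4], [0,4,5], [0,5,6], [1,2,5], [1,3,4], [1,3,6], [1,4,5], [2,3,4], [2,3,6], [2,5,6]

so the chain groups are C_0 ≅ Z^7, C_1 ≅ Z^18, C_2 ≅ Z^12.

Boundary ∂_1: C_1 → C_0 is given by ∂[p,q] = [q] − [p]. For instance
  ∂[3,6] = [6] − [3].
This gives a 7×18 integer matrix of rank 6; reducing to Smith normal form yields diagonal entries (1,1,1,1,1,1).

∂_2: C_2 → C_1 sends each 2-simplex [p,q,r] to [q,r] − [p,r] + [p,q]. For instance
  ∂[0,1,2] = [1,2] − [0,2] + [0,1],
  ∂[0,2,4] = [2,4] − [0,4] + [0,2].
The resulting 18×12 matrix has rank 12, and its Smith normal form has invariant factors (1,1,1,1,1,1,1,1,1,1,1,2).

Computing H_k = (kernel of ∂_k) / (image of ∂_{k+1}):

  H_0: rank C_0 − rank ∂_1 = 7 − 6 = 1, and the invariant factors of ∂_1 are all 1, so H_0 = Z.
  H_1: rank ker ∂_1 − rank ∂_2 = (18 − 6) − 12 = 0, and ∂_2 has invariant factor 2 > 1, so H_1 = Z/2.
  H_2: rank ker ∂_2 − rank ∂_3 = (12 − 12) − 0 = 0, and there is no ∂_3, so H_2 = 0.

As a check, the Euler characteristic is 7 − 18 + 12 = 1, which agrees with 1 − 0 + 0 = 1.
(K is a triangulation of the real projective plane RP^2.)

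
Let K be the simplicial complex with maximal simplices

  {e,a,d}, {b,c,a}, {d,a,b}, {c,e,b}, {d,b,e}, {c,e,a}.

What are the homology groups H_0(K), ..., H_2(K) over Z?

H_0 ≅ Z,  H_1 = 0,  H_2 ≅ Z.

Order the vertices as a < b < c < d < e. Listing each simplex with vertices in this order, K has dimension 2 with simplices:

  0-simplices (5): a, b, c, d, e
  1-simplices (9): ab, ac, ad, ae, bc, bd, be, ce, de
  2-simplices (6): abc, abd, ace, ade, bce, bde

Hence C_0 ≅ Z^5, C_1 ≅ Z^9, C_2 ≅ Z^6.

The boundary map ∂_1: C_1 → C_0 is given by ∂[p,q] = [q] − [p]. For instance
  ∂ad = d − a.
The 5×9 boundary matrix has rank 4 and Smith normal form diag(1,1,1,1).

Boundary ∂_2: C_2 → C_1 sends each 2-simplex [p,q,r] to [q,r] − [p,r] + [p,q]. For instance
  ∂bde = de − be + bd,
  ∂ace = ce − ae + ac.
The 9×6 boundary matrix has rank 5 and Smith normal form diag(1,1,1,1,1).

Reading off H_k = ker ∂_k / im ∂_{k+1}:

  H_0: rank C_0 − rank ∂_1 = 5 − 4 = 1, and the invariant factors of ∂_1 are all 1, so H_0 ≅ Z.
  H_1: rank ker ∂_1 − rank ∂_2 = (9 − 4) − 5 = 0, and the invariant factors of ∂_2 are all 1, so H_1 ≅ 0.
  H_2: rank ker ∂_2 − rank ∂_3 = (6 − 5) − 0 = 1, and there is no ∂_3, so H_2 ≅ Z.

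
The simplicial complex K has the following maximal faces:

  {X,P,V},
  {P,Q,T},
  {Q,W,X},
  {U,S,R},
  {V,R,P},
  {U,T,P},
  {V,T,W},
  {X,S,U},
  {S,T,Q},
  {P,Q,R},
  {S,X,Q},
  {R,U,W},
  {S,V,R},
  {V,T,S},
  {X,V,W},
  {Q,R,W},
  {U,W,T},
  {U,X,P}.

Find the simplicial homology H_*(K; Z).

H_0 ≅ Z,  H_1 ≅ Z^2,  H_2 ≅ Z.

K has 9 vertices, 27 edges, 18 triangles.
rank ∂_0 = 0, rank ∂_1 = 8 ⇒ b_0 = 9 − 0 − 8 = 1; all invariant factors of ∂_1 are 1 so no torsion. So H_0 = Z.
rank ∂_1 = 8, rank ∂_2 = 17 ⇒ b_1 = 27 − 8 − 17 = 2; all invariant factors of ∂_2 are 1 so no torsion. So H_1 = Z^2.
rank ∂_2 = 17, rank ∂_3 = 0 ⇒ b_2 = 18 − 17 − 0 = 1. So H_2 = Z.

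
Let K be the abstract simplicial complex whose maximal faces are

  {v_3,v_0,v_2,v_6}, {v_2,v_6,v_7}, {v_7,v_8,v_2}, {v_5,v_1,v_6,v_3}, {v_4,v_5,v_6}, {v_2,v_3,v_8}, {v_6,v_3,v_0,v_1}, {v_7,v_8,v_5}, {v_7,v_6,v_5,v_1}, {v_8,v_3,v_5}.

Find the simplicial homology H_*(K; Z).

H_0 = Z,  H_1 = 0,  H_2 = Z,  H_3 = 0.

Take the total order v_0 < v_1 < v_2 < v_3 < v_4 < v_5 < v_6 < v_7 < v_8 on the vertex set. Then K (dimension 3) consists of the simplices:

  0-simplices (9): [v_0], [v_1], [v_2], [v_3], [v_4], [v_5], [v_6], [v_7], [v_8]
  1-simplices (22): (22 of them)
  2-simplices (19): (19 of them)
  3-simplices (4): [v_0,v_1,v_3,v_6], [v_0,v_2,v_3,v_6], [v_1,v_3,v_5,v_6], [v_1,v_5,v_6,v_7]

giving chain groups C_0 ≅ Z^9, C_1 ≅ Z^22, C_2 ≅ Z^19, C_3 ≅ Z^4.

Boundary ∂_1: C_1 → C_0 sends each edge [p,q] (with p < q) to q − p. For instance
  ∂[v_6,v_7] = [v_7] − [v_6].
This gives a 9×22 integer matrix of rank 8; reducing to Smith normal form yields diagonal entries (1,1,1,1,1,1,1,1).

Boundary ∂_2: C_2 → C_1 maps a triangle to the signed sum of its edges. For instance
  ∂[v_5,v_6,v_7] = [v_6,v_7] − [v_5,v_7] + [v_5,v_6],
  ∂[v_2,v_7,v_8] = [v_7,v_8] − [v_2,v_8] + [v_2,v_7].
The 22×19 boundary matrix has rank 14 and Smith normal form diag(1,1,1,1,1,1,1,1,1,1,1,1,1,1).

Boundary ∂_3: C_3 → C_2 sends each 3-simplex σ to the alternating sum Σ_i (−1)^i (σ with its i-th vertex removed). For instance
  ∂[v_1,v_5,v_6,v_7] = [v_5,v_6,v_7] − [v_1,v_6,v_7] + [v_1,v_5,v_7] − [v_1,v_5,v_6],
  ∂[v_0,v_1,v_3,v_6] = [v_1,v_3,v_6] − [v_0,v_3,v_6] + [v_0,v_1,v_6] − [v_0,v_1,v_3].
The resulting 19×4 matrix has rank 4, and its Smith normal form has invariant factors (1,1,1,1).

Reading off H_k = ker ∂_k / im ∂_{k+1}:

  H_0: rank C_0 − rank ∂_1 = 9 − 8 = 1, and the invariant factors of ∂_1 are all 1, so H_0 = Z.
  H_1: rank ker ∂_1 − rank ∂_2 = (22 − 8) − 14 = 0, and the invariant factors of ∂_2 are all 1, so H_1 = 0.
  H_2: rank ker ∂_2 − rank ∂_3 = (19 − 14) − 4 = 1, and the invariant factors of ∂_3 are all 1, so H_2 = Z.
  H_3: rank ker ∂_3 − rank ∂_4 = (4 − 4) − 0 = 0, and there is no ∂_4, so H_3 = 0.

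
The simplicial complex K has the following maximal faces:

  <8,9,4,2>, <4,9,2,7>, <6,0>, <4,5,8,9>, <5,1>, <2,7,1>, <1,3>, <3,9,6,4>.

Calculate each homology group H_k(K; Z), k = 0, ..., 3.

H_0 = Z,  H_1 = Z^2,  H_2 = 0,  H_3 = 0.

Order the vertices as 0 < 1 < 2 < 3 < 4 < 5 < 6 < 7 < 8 < 9. Listing each simplex with vertices in this order, K has dimension 3 with simplices:

  0-simplices (10): [0], [1], [2], [3], [4], [5], [6], [7], [8], [9]
  1-simplices (22): [0,6], [1,2], [1,3], [1,5], [1,7], [2,4], [2,7], [2,8], [2,9], [3,4], [3,6], [3,9], [4,5], [4,6], [4,7], [4,8], [4,9], [5,8], [5,9], [6,9], [7,9], [8,9]
  2-simplices (15): [1,2,7], [2,4,7], [2,4,8], [2,4,9], [2,7,9], [2,8,9], [3,4,6], [3,4,9], [3,6,9], [4,5,8], [4,5,9], [4,6,9], [4,7,9], [4,8,9], [5,8,9]
  3-simplices (4): [2,4,7,9], [2,4,8,9], [3,4,6,9], [4,5,8,9]

so the chain groups are C_0 ≅ Z^10, C_1 ≅ Z^22, C_2 ≅ Z^15, C_3 ≅ Z^4.

∂_1: C_1 → C_0 sends each edge [p,q] (with p < q) to q − p. For instance
  ∂[4,6] = [6] − [4].
The resulting 10×22 matrix has rank 9, and its Smith normal form has invariant factors (1,1,1,1,1,1,1,1,1).

∂_2: C_2 → C_1 sends each 2-simplex [p,q,r] to [q,r] − [p,r] + [p,q]. For instance
  ∂[5,8,9] = [8,9] − [5,9] + [5,8],
  ∂[4,7,9] = [7,9] − [4,9] + [4,7].
The 22×15 boundary matrix has rank 11 and Smith normal form diag(1,1,1,1,1,1,1,1,1,1,1).

Boundary ∂_3: C_3 → C_2 sends each 3-simplex σ to the alternating sum Σ_i (−1)^i (σ with its i-th vertex removed). For instance
  ∂[4,5,8,9] = [5,8,9] − [4,8,9] + [4,5,9] − [4,5,8],
  ∂[2,4,8,9] = [4,8,9] − [2,8,9] + [2,4,9] − [2,4,8].
This gives a 15×4 integer matrix of rank 4; reducing to Smith normal form yields diagonal entries (1,1,1,1).

Reading off H_k = ker ∂_k / im ∂_{k+1}:

  H_0: rank C_0 − rank ∂_1 = 10 − 9 = 1, and the invariant factors of ∂_1 are all 1, so H_0 ≅ Z.
  H_1: rank ker ∂_1 − rank ∂_2 = (22 − 9) − 11 = 2, and the invariant factors of ∂_2 are all 1, so H_1 ≅ Z^2.
  H_2: rank ker ∂_2 − rank ∂_3 = (15 − 11) − 4 = 0, and the invariant factors of ∂_3 are all 1, so H_2 ≅ 0.
  H_3: rank ker ∂_3 − rank ∂_4 = (4 − 4) − 0 = 0, and there is no ∂_4, so H_3 ≅ 0.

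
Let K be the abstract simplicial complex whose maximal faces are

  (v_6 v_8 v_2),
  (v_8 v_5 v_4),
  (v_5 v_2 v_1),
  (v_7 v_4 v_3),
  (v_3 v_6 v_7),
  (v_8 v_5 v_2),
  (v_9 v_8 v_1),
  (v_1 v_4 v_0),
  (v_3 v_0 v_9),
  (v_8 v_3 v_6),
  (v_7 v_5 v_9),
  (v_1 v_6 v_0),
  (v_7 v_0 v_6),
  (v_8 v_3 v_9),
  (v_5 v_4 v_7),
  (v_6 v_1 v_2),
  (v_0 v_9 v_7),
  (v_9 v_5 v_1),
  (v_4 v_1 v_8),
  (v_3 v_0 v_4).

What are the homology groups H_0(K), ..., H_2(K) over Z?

H_0 ≅ Z,  H_1 ≅ Z ⊕ Z/2Z,  H_2 = 0.

We work with the vertex ordering v_0 < v_1 < v_2 < v_3 < v_4 < v_5 < v_6 < v_7 < v_8 < v_9. The simplices of K, each written with vertices in increasing order, are:

  0-simplices (10): [v_0], [v_1], [v_2], [v_3], [v_4], [v_5], [v_6], [v_7], [v_8], [v_9]
  1-simplices (30): (30 of them)
  2-simplices (20): (20 of them)

Hence C_0 ≅ Z^10, C_1 ≅ Z^30, C_2 ≅ Z^20.

The boundary map ∂_1: C_1 → C_0 maps an edge to its endpoints' difference, ∂[p,q] = q − p.
As a 10×30 matrix over Z this has rank 9, with invariant factors (1,1,1,1,1,1,1,1,1).

∂_2: C_2 → C_1 acts by ∂[p,q,r] = [q,r] − [p,r] + [p,q]. For instance
  ∂[v_1,v_5,v_9] = [v_5,v_9] − [v_1,v_9] + [v_1,v_5],
  ∂[v_0,v_3,v_9] = [v_3,v_9] − [v_0,v_9] + [v_0,v_3].
As a 30×20 matrix over Z this has rank 20, with invariant factors (1,1,1,1,1,1,1,1,1,1,1,1,1,1,1,1,1,1,1,2).

Reading off H_k = ker ∂_k / im ∂_{k+1}:

  H_0: rank C_0 − rank ∂_1 = 10 − 9 = 1, and the invariant factors of ∂_1 are all 1, so H_0 ≅ Z.
  H_1: rank ker ∂_1 − rank ∂_2 = (30 − 9) − 20 = 1, and ∂_2 has invariant factor 2 > 1, so H_1 ≅ Z ⊕ Z/2Z.
  H_2: rank ker ∂_2 − rank ∂_3 = (20 − 20) − 0 = 0, and there is no ∂_3, so H_2 ≅ 0.

(K is a triangulation of the Klein bottle.)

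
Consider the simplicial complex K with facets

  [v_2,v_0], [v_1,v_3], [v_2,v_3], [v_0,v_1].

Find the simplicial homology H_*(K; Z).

H_0 = Z,  H_1 = Z.

Order the vertices as v_0 < v_1 < v_2 < v_3. Listing each simplex with vertices in this order, K has dimension 1 with simplices:

  0-simplices (4): [v_0], [v_1], [v_2], [v_3]
  1-simplices (4): [v_0,v_1], [v_0,v_2], [v_1,v_3], [v_2,v_3]

giving chain groups C_0 ≅ Z^4, C_1 ≅ Z^4.

Boundary ∂_1: C_1 → C_0 is given by ∂[p,q] = [q] − [p]. For instance
  ∂[v_1,v_3] = [v_3] − [v_1].
The resulting 4×4 matrix has rank 3, and its Smith normal form has invariant factors (1,1,1).

Computing H_k = (kernel of ∂_k) / (image of ∂_{k+1}):

  H_0: rank C_0 − rank ∂_1 = 4 − 3 = 1, and the invariant factors of ∂_1 are all 1, so H_0 = Z.
  H_1: rank ker ∂_1 − rank ∂_2 = (4 − 3) − 0 = 1, and there is no ∂_2, so H_1 = Z.

As a check, the Euler characteristic is 4 − 4 = 0, which agrees with 1 − 1 = 0.
(K is a triangulation of the circle S^1.)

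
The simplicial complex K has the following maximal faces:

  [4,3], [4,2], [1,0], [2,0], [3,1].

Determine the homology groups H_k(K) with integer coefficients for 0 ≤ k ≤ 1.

H_0 ≅ Z,  H_1 ≅ Z.

K has 5 vertices, 5 edges.
rank ∂_0 = 0, rank ∂_1 = 4 ⇒ b_0 = 5 − 0 − 4 = 1; all invariant factors of ∂_1 are 1 so no torsion. So H_0 ≅ Z.
rank ∂_1 = 4, rank ∂_2 = 0 ⇒ b_1 = 5 − 4 − 0 = 1. So H_1 ≅ Z.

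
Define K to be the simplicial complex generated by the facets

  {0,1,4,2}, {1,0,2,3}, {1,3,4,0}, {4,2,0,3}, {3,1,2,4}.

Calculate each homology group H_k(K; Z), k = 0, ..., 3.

K has 5 vertices, 10 edges, 10 triangles, 5 3-simplices.
rank ∂_0 = 0, rank ∂_1 = 4 ⇒ b_0 = 5 − 0 − 4 = 1; all invariant factors of ∂_1 are 1 so no torsion. So H_0 = Z.
rank ∂_1 = 4, rank ∂_2 = 6 ⇒ b_1 = 10 − 4 − 6 = 0; all invariant factors of ∂_2 are 1 so no torsion. So H_1 = 0.
rank ∂_2 = 6, rank ∂_3 = 4 ⇒ b_2 = 10 − 6 − 4 = 0; all invariant factors of ∂_3 are 1 so no torsion. So H_2 = 0.
rank ∂_3 = 4, rank ∂_4 = 0 ⇒ b_3 = 5 − 4 − 0 = 1. So H_3 = Z.

H_0 ≅ Z,  H_1 = 0,  H_2 = 0,  H_3 ≅ Z.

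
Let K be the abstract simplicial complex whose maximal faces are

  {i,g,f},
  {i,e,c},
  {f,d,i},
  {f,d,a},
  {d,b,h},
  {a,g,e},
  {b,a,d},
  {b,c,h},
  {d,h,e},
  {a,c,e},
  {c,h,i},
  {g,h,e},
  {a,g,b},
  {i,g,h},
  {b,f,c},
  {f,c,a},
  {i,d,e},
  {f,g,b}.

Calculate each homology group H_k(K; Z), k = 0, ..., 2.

H_0 = Z,  H_1 = Z ⊕ Z/2Z,  H_2 = 0.

Fix the vertex order a < b < c < d < e < f < g < h < i and write every simplex with vertices in increasing order. Then dim K = 2 and the simplices of K are:

  0-simplices (9): a, b, c, d, e, f, g, h, i
  1-simplices (27): ab, ac, ad, ae, af, ag, bc, bd, bf, bg, bh, ce, cf, ch, ci, de, df, dh, di, eg, eh, ei, fg, fi, gh, gi, hi
  2-simplices (18): abd, abg, ace, acf, adf, aeg, bcf, bch, bdh, bfg, cei, chi, deh, dei, dfi, egh, fgi, ghi

so the chain groups are C_0 ≅ Z^9, C_1 ≅ Z^27, C_2 ≅ Z^18.

The boundary map ∂_1: C_1 → C_0 sends each edge [p,q] (with p < q) to q − p. For instance
  ∂bc = c − b.
The resulting 9×27 matrix has rank 8, and its Smith normal form has invariant factors (1,1,1,1,1,1,1,1).

Boundary ∂_2: C_2 → C_1 sends each 2-simplex [p,q,r] to [q,r] − [p,r] + [p,q]. For instance
  ∂fgi = gi − fi + fg,
  ∂dfi = fi − di + df.
As a 27×18 matrix over Z this has rank 18, with invariant factors (1,1,1,1,1,1,1,1,1,1,1,1,1,1,1,1,1,2).

Computing H_k = (kernel of ∂_k) / (image of ∂_{k+1}):

  H_0: rank C_0 − rank ∂_1 = 9 − 8 = 1, and the invariant factors of ∂_1 are all 1, so H_0 = Z.
  H_1: rank ker ∂_1 − rank ∂_2 = (27 − 8) − 18 = 1, and ∂_2 has invariant factor 2 > 1, so H_1 = Z ⊕ Z/2Z.
  H_2: rank ker ∂_2 − rank ∂_3 = (18 − 18) − 0 = 0, and there is no ∂_3, so H_2 = 0.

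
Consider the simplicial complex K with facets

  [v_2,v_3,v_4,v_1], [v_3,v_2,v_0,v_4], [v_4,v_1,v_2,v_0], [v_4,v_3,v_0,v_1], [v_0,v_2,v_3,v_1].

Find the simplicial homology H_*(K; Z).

Fix the vertex order v_0 < v_1 < v_2 < v_3 < v_4 and write every simplex with vertices in increasing order. Then dim K = 3 and the simplices of K are:

  0-simplices (5): [v_0], [v_1], [v_2], [v_3], [v_4]
  1-simplices (10): [v_0,v_1], [v_0,v_2], [v_0,v_3], [v_0,v_4], [v_1,v_2], [v_1,v_3], [v_1,v_4], [v_2,v_3], [v_2,v_4], [v_3,v_4]
  2-simplices (10): [v_0,v_1,v_2], [v_0,v_1,v_3], [v_0,v_1,v_4], [v_0,v_2,v_3], [v_0,v_2,v_4], [v_0,v_3,v_4], [v_1,v_2,v_3], [v_1,v_2,v_4], [v_1,v_3,v_4], [v_2,v_3,v_4]
  3-simplices (5): [v_0,v_1,v_2,v_3], [v_0,v_1,v_2,v_4], [v_0,v_1,v_3,v_4], [v_0,v_2,v_3,v_4], [v_1,v_2,v_3,v_4]

so the chain groups are C_0 ≅ Z^5, C_1 ≅ Z^10, C_2 ≅ Z^10, C_3 ≅ Z^5.

Boundary ∂_1: C_1 → C_0 maps an edge to its endpoints' difference, ∂[p,q] = q − p.
As a 5×10 matrix over Z this has rank 4, with invariant factors (1,1,1,1).

The boundary map ∂_2: C_2 → C_1 sends each 2-simplex [p,q,r] to [q,r] − [p,r] + [p,q]. For instance
  ∂[v_1,v_2,v_4] = [v_2,v_4] − [v_1,v_4] + [v_1,v_2],
  ∂[v_2,v_3,v_4] = [v_3,v_4] − [v_2,v_4] + [v_2,v_3].
The 10×10 boundary matrix has rank 6 and Smith normal form diag(1,1,1,1,1,1).

∂_3: C_3 → C_2 sends each 3-simplex σ to the alternating sum Σ_i (−1)^i (σ with its i-th vertex removed). For instance
  ∂[v_1,v_2,v_3,v_4] = [v_2,v_3,v_4] − [v_1,v_3,v_4] + [v_1,v_2,v_4] − [v_1,v_2,v_3],
  ∂[v_0,v_1,v_2,v_3] = [v_1,v_2,v_3] − [v_0,v_2,v_3] + [v_0,v_1,v_3] − [v_0,v_1,v_2].
This gives a 10×5 integer matrix of rank 4; reducing to Smith normal form yields diagonal entries (1,1,1,1).

From H_k ≅ ker(∂_k) / im(∂_{k+1}) we obtain:

  H_0: rank C_0 − rank ∂_1 = 5 − 4 = 1, and the invariant factors of ∂_1 are all 1, so H_0 ≅ Z.
  H_1: rank ker ∂_1 − rank ∂_2 = (10 − 4) − 6 = 0, and the invariant factors of ∂_2 are all 1, so H_1 ≅ 0.
  H_2: rank ker ∂_2 − rank ∂_3 = (10 − 6) − 4 = 0, and the invariant factors of ∂_3 are all 1, so H_2 ≅ 0.
  H_3: rank ker ∂_3 − rank ∂_4 = (5 − 4) − 0 = 1, and there is no ∂_4, so H_3 ≅ Z.

As a check, the Euler characteristic is 5 − 10 + 10 − 5 = 0, which agrees with 1 − 0 + 0 − 1 = 0.

H_0 ≅ Z,  H_1 = 0,  H_2 = 0,  H_3 ≅ Z.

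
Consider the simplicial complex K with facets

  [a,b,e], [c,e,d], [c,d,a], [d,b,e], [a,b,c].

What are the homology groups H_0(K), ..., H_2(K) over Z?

K has 5 vertices, 10 edges, 5 triangles.
rank ∂_0 = 0, rank ∂_1 = 4 ⇒ b_0 = 5 − 0 − 4 = 1; all invariant factors of ∂_1 are 1 so no torsion. So H_0 ≅ Z.
rank ∂_1 = 4, rank ∂_2 = 5 ⇒ b_1 = 10 − 4 − 5 = 1; all invariant factors of ∂_2 are 1 so no torsion. So H_1 ≅ Z.
rank ∂_2 = 5, rank ∂_3 = 0 ⇒ b_2 = 5 − 5 − 0 = 0. So H_2 ≅ 0.

H_0 ≅ Z,  H_1 ≅ Z,  H_2 = 0.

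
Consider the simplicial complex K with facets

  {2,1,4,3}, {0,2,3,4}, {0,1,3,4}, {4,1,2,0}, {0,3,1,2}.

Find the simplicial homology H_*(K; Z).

H_0 ≅ Z,  H_1 = 0,  H_2 = 0,  H_3 ≅ Z.

K has 5 vertices, 10 edges, 10 triangles, 5 3-simplices.
rank ∂_0 = 0, rank ∂_1 = 4 ⇒ b_0 = 5 − 0 − 4 = 1; all invariant factors of ∂_1 are 1 so no torsion. So H_0 ≅ Z.
rank ∂_1 = 4, rank ∂_2 = 6 ⇒ b_1 = 10 − 4 − 6 = 0; all invariant factors of ∂_2 are 1 so no torsion. So H_1 ≅ 0.
rank ∂_2 = 6, rank ∂_3 = 4 ⇒ b_2 = 10 − 6 − 4 = 0; all invariant factors of ∂_3 are 1 so no torsion. So H_2 ≅ 0.
rank ∂_3 = 4, rank ∂_4 = 0 ⇒ b_3 = 5 − 4 − 0 = 1. So H_3 ≅ Z.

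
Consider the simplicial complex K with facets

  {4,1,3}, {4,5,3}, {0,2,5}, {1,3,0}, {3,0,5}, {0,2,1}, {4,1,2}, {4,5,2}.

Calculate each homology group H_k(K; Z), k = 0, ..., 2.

Fix the vertex order 0 < 1 < 2 < 3 < 4 < 5 and write every simplex with vertices in increasing order. Then dim K = 2 and the simplices of K are:

  0-simplices (6): [0], [1], [2], [3], [4], [5]
  1-simplices (12): [0,1], [0,2], [0,3], [0,5], [1,2], [1,3], [1,4], [2,4], [2,5], [3,4], [3,5], [4,5]
  2-simplices (8): [0,1,2], [0,1,3], [0,2,5], [0,3,5], [1,2,4], [1,3,4], [2,4,5], [3,4,5]

Hence C_0 ≅ Z^6, C_1 ≅ Z^12, C_2 ≅ Z^8.

The boundary map ∂_1: C_1 → C_0 sends each edge [p,q] (with p < q) to q − p. For instance
  ∂[2,5] = [5] − [2].
The 6×12 boundary matrix has rank 5 and Smith normal form diag(1,1,1,1,1).

∂_2: C_2 → C_1 maps a triangle to the signed sum of its edges. For instance
  ∂[1,3,4] = [3,4] − [1,4] + [1,3],
  ∂[0,3,5] = [3,5] − [0,5] + [0,3].
The resulting 12×8 matrix has rank 7, and its Smith normal form has invariant factors (1,1,1,1,1,1,1).

Computing H_k = (kernel of ∂_k) / (image of ∂_{k+1}):

  H_0: rank C_0 − rank ∂_1 = 6 − 5 = 1, and the invariant factors of ∂_1 are all 1, so H_0 = Z.
  H_1: rank ker ∂_1 − rank ∂_2 = (12 − 5) − 7 = 0, and the invariant factors of ∂_2 are all 1, so H_1 = 0.
  H_2: rank ker ∂_2 − rank ∂_3 = (8 − 7) − 0 = 1, and there is no ∂_3, so H_2 = Z.

As a check, the Euler characteristic is 6 − 12 + 8 = 2, which agrees with 1 − 0 + 1 = 2.

H_0 ≅ Z,  H_1 = 0,  H_2 ≅ Z.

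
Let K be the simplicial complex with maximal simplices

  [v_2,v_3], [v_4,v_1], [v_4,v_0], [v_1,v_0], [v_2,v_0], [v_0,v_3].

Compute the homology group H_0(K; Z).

H_0 = Z.

Fix the vertex order v_0 < v_1 < v_2 < v_3 < v_4 and write every simplex with vertices in increasing order. Then dim K = 1 and the simplices of K are:

  0-simplices (5): [v_0], [v_1], [v_2], [v_3], [v_4]
  1-simplices (6): [v_0,v_1], [v_0,v_2], [v_0,v_3], [v_0,v_4], [v_1,v_4], [v_2,v_3]

so the chain groups are C_0 ≅ Z^5, C_1 ≅ Z^6.

∂_1: C_1 → C_0 sends each edge [p,q] (with p < q) to q − p.
The 5×6 boundary matrix has rank 4 and Smith normal form diag(1,1,1,1).

Now H_k = ker ∂_k / im ∂_{k+1}, so:

  H_0: rank C_0 − rank ∂_1 = 5 − 4 = 1, and the invariant factors of ∂_1 are all 1, so H_0 = Z.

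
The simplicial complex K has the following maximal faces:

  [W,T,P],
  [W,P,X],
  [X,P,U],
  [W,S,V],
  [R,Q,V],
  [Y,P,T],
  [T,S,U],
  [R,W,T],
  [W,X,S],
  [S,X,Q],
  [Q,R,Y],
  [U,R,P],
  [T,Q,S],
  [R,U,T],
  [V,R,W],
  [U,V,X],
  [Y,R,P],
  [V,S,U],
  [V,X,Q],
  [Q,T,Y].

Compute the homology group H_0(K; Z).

Take the total order P < Q < R < S < T < U < V < W < X < Y on the vertex set. Then K (dimension 2) consists of the simplices:

  0-simplices (10): P, Q, R, S, T, U, V, W, X, Y
  1-simplices (30): PR, PT, PU, PW, PX, PY, QR, QS, QT, QV, QX, QY, RT, RU, RV, RW, RY, ST, SU, SV, SW, SX, TU, TW, TY, UV, UX, VW, VX, WX
  2-simplices (20): PRU, PRY, PTW, PTY, PUX, PWX, QRV, QRY, QST, QSX, QTY, QVX, RTU, RTW, RVW, STU, SUV, SVW, SWX, UVX

giving chain groups C_0 ≅ Z^10, C_1 ≅ Z^30, C_2 ≅ Z^20.

Boundary ∂_1: C_1 → C_0 sends each edge [p,q] (with p < q) to q − p.
The resulting 10×30 matrix has rank 9, and its Smith normal form has invariant factors (1,1,1,1,1,1,1,1,1).

∂_2: C_2 → C_1 sends each 2-simplex [p,q,r] to [q,r] − [p,r] + [p,q]. For instance
  ∂SVW = VW − SW + SV,
  ∂SUV = UV − SV + SU.
As a 30×20 matrix over Z this has rank 20, with invariant factors (1,1,1,1,1,1,1,1,1,1,1,1,1,1,1,1,1,1,1,2).

Reading off H_k = ker ∂_k / im ∂_{k+1}:

  H_0: rank C_0 − rank ∂_1 = 10 − 9 = 1, and the invariant factors of ∂_1 are all 1, so H_0 = Z.

H_0 = Z.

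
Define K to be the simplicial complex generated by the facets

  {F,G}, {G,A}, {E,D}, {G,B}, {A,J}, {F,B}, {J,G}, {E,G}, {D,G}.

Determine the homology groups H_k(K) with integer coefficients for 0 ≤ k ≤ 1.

H_0 = Z,  H_1 = Z^3.

Order the vertices as A < B < D < E < F < G < J. Listing each simplex with vertices in this order, K has dimension 1 with simplices:

  0-simplices (7): A, B, D, E, F, G, J
  1-simplices (9): AG, AJ, BF, BG, DE, DG, EG, FG, GJ

so the chain groups are C_0 ≅ Z^7, C_1 ≅ Z^9.

Boundary ∂_1: C_1 → C_0 maps an edge to its endpoints' difference, ∂[p,q] = q − p. For instance
  ∂BF = F − B.
This gives a 7×9 integer matrix of rank 6; reducing to Smith normal form yields diagonal entries (1,1,1,1,1,1).

From H_k ≅ ker(∂_k) / im(∂_{k+1}) we obtain:

  H_0: rank C_0 − rank ∂_1 = 7 − 6 = 1, and the invariant factors of ∂_1 are all 1, so H_0 ≅ Z.
  H_1: rank ker ∂_1 − rank ∂_2 = (9 − 6) − 0 = 3, and there is no ∂_2, so H_1 ≅ Z^3.

(K is a triangulation of a wedge of 3 circles.)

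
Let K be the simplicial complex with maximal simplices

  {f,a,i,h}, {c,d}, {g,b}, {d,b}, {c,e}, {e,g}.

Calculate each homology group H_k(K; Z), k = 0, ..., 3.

Fix the vertex order a < b < c < d < e < f < g < h < i and write every simplex with vertices in increasing order. Then dim K = 3 and the simplices of K are:

  0-simplices (9): a, b, c, d, e, f, g, h, i
  1-simplices (11): af, ah, ai, bd, bg, cd, ce, eg, fh, fi, hi
  2-simplices (4): afh, afi, ahi, fhi
  3-simplices (1): afhi

giving chain groups C_0 ≅ Z^9, C_1 ≅ Z^11, C_2 ≅ Z^4, C_3 ≅ Z^1.

∂_1: C_1 → C_0 is given by ∂[p,q] = [q] − [p]. For instance
  ∂af = f − a.
As a 9×11 matrix over Z this has rank 7, with invariant factors (1,1,1,1,1,1,1).

The boundary map ∂_2: C_2 → C_1 acts by ∂[p,q,r] = [q,r] − [p,r] + [p,q]. For instance
  ∂afh = fh − ah + af,
  ∂afi = fi − ai + af.
The 11×4 boundary matrix has rank 3 and Smith normal form diag(1,1,1).

Boundary ∂_3: C_3 → C_2 sends each 3-simplex σ to the alternating sum Σ_i (−1)^i (σ with its i-th vertex removed). For instance
  ∂afhi = fhi − ahi + afi − afh.
As a 4×1 matrix over Z this has rank 1, with invariant factors (1).

Now H_k = ker ∂_k / im ∂_{k+1}, so:

  H_0: rank C_0 − rank ∂_1 = 9 − 7 = 2, and the invariant factors of ∂_1 are all 1, so H_0 ≅ Z^2.
  H_1: rank ker ∂_1 − rank ∂_2 = (11 − 7) − 3 = 1, and the invariant factors of ∂_2 are all 1, so H_1 ≅ Z.
  H_2: rank ker ∂_2 − rank ∂_3 = (4 − 3) − 1 = 0, and the invariant factors of ∂_3 are all 1, so H_2 ≅ 0.
  H_3: rank ker ∂_3 − rank ∂_4 = (1 − 1) − 0 = 0, and there is no ∂_4, so H_3 ≅ 0.

As a check, the Euler characteristic is 9 − 11 + 4 − 1 = 1, which agrees with 2 − 1 + 0 − 0 = 1.

H_0 ≅ Z^2,  H_1 ≅ Z,  H_2 = 0,  H_3 = 0.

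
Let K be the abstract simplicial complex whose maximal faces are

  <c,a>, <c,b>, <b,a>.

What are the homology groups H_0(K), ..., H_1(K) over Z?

H_0 ≅ Z,  H_1 ≅ Z.

We work with the vertex ordering a < b < c. The simplices of K, each written with vertices in increasing order, are:

  0-simplices (3): a, b, c
  1-simplices (3): ab, ac, bc

so the chain groups are C_0 ≅ Z^3, C_1 ≅ Z^3.

Boundary ∂_1: C_1 → C_0 sends each edge [p,q] (with p < q) to q − p. For instance
  ∂ac = c − a.
The resulting 3×3 matrix has rank 2, and its Smith normal form has invariant factors (1,1).

Reading off H_k = ker ∂_k / im ∂_{k+1}:

  H_0: rank C_0 − rank ∂_1 = 3 − 2 = 1, and the invariant factors of ∂_1 are all 1, so H_0 = Z.
  H_1: rank ker ∂_1 − rank ∂_2 = (3 − 2) − 0 = 1, and there is no ∂_2, so H_1 = Z.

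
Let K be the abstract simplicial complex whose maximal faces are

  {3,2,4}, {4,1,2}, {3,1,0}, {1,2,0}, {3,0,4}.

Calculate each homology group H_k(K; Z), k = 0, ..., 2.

H_0 = Z,  H_1 = Z,  H_2 = 0.

Fix the vertex order 0 < 1 < 2 < 3 < 4 and write every simplex with vertices in increasing order. Then dim K = 2 and the simplices of K are:

  0-simplices (5): [0], [1], [2], [3], [4]
  1-simplices (10): [0,1], [0,2], [0,3], [0,4], [1,2], [1,3], [1,4], [2,3], [2,4], [3,4]
  2-simplices (5): [0,1,2], [0,1,3], [0,3,4], [1,2,4], [2,3,4]

Hence C_0 ≅ Z^5, C_1 ≅ Z^10, C_2 ≅ Z^5.

∂_1: C_1 → C_0 is given by ∂[p,q] = [q] − [p]. For instance
  ∂[0,2] = [2] − [0].
The resulting 5×10 matrix has rank 4, and its Smith normal form has invariant factors (1,1,1,1).

∂_2: C_2 → C_1 sends each 2-simplex [p,q,r] to [q,r] − [p,r] + [p,q]. For instance
  ∂[2,3,4] = [3,4] − [2,4] + [2,3],
  ∂[0,1,3] = [1,3] − [0,3] + [0,1].
This gives a 10×5 integer matrix of rank 5; reducing to Smith normal form yields diagonal entries (1,1,1,1,1).

Computing H_k = (kernel of ∂_k) / (image of ∂_{k+1}):

  H_0: rank C_0 − rank ∂_1 = 5 − 4 = 1, and the invariant factors of ∂_1 are all 1, so H_0 = Z.
  H_1: rank ker ∂_1 − rank ∂_2 = (10 − 4) − 5 = 1, and the invariant factors of ∂_2 are all 1, so H_1 = Z.
  H_2: rank ker ∂_2 − rank ∂_3 = (5 − 5) − 0 = 0, and there is no ∂_3, so H_2 = 0.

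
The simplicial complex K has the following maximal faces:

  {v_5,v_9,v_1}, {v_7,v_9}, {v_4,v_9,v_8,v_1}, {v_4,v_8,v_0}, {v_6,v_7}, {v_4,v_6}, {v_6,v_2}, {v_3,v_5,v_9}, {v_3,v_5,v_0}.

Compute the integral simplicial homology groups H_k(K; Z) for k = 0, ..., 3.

H_0 ≅ Z,  H_1 ≅ Z^2,  H_2 = 0,  H_3 = 0.

Order the vertices as v_0 < v_1 < v_2 < v_3 < v_4 < v_5 < v_6 < v_7 < v_8 < v_9. Listing each simplex with vertices in this order, K has dimension 3 with simplices:

  0-simplices (10): [v_0], [v_1], [v_2], [v_3], [v_4], [v_5], [v_6], [v_7], [v_8], [v_9]
  1-simplices (18): (18 of them)
  2-simplices (8): [v_0,v_3,v_5], [v_0,v_4,v_8], [v_1,v_4,v_8], [v_1,v_4,v_9], [v_1,v_5,v_9], [v_1,v_8,v_9], [v_3,v_5,v_9], [v_4,v_8,v_9]
  3-simplices (1): [v_1,v_4,v_8,v_9]

Hence C_0 ≅ Z^10, C_1 ≅ Z^18, C_2 ≅ Z^8, C_3 ≅ Z^1.

∂_1: C_1 → C_0 is given by ∂[p,q] = [q] − [p].
The 10×18 boundary matrix has rank 9 and Smith normal form diag(1,1,1,1,1,1,1,1,1).

∂_2: C_2 → C_1 maps a triangle to the signed sum of its edges. For instance
  ∂[v_1,v_8,v_9] = [v_8,v_9] − [v_1,v_9] + [v_1,v_8],
  ∂[v_1,v_4,v_9] = [v_4,v_9] − [v_1,v_9] + [v_1,v_4].
This gives a 18×8 integer matrix of rank 7; reducing to Smith normal form yields diagonal entries (1,1,1,1,1,1,1).

Boundary ∂_3: C_3 → C_2 sends each 3-simplex σ to the alternating sum Σ_i (−1)^i (σ with its i-th vertex removed). For instance
  ∂[v_1,v_4,v_8,v_9] = [v_4,v_8,v_9] − [v_1,v_8,v_9] + [v_1,v_4,v_9] − [v_1,v_4,v_8].
This gives a 8×1 integer matrix of rank 1; reducing to Smith normal form yields diagonal entries (1).

From H_k ≅ ker(∂_k) / im(∂_{k+1}) we obtain:

  H_0: rank C_0 − rank ∂_1 = 10 − 9 = 1, and the invariant factors of ∂_1 are all 1, so H_0 ≅ Z.
  H_1: rank ker ∂_1 − rank ∂_2 = (18 − 9) − 7 = 2, and the invariant factors of ∂_2 are all 1, so H_1 ≅ Z^2.
  H_2: rank ker ∂_2 − rank ∂_3 = (8 − 7) − 1 = 0, and the invariant factors of ∂_3 are all 1, so H_2 ≅ 0.
  H_3: rank ker ∂_3 − rank ∂_4 = (1 − 1) − 0 = 0, and there is no ∂_4, so H_3 ≅ 0.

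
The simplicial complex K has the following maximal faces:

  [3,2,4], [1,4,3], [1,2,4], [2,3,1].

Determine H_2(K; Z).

Order the vertices as 1 < 2 < 3 < 4. Listing each simplex with vertices in this order, K has dimension 2 with simplices:

  0-simplices (4): [1], [2], [3], [4]
  1-simplices (6): [1,2], [1,3], [1,4], [2,3], [2,4], [3,4]
  2-simplices (4): [1,2,3], [1,2,4], [1,3,4], [2,3,4]

giving chain groups C_0 ≅ Z^4, C_1 ≅ Z^6, C_2 ≅ Z^4.

Boundary ∂_1: C_1 → C_0 is given by ∂[p,q] = [q] − [p]. For instance
  ∂[2,3] = [3] − [2].
This gives a 4×6 integer matrix of rank 3; reducing to Smith normal form yields diagonal entries (1,1,1).

∂_2: C_2 → C_1 sends each 2-simplex [p,q,r] to [q,r] − [p,r] + [p,q]. For instance
  ∂[1,3,4] = [3,4] − [1,4] + [1,3],
  ∂[1,2,4] = [2,4] − [1,4] + [1,2].
The 6×4 boundary matrix has rank 3 and Smith normal form diag(1,1,1).

Reading off H_k = ker ∂_k / im ∂_{k+1}:

  H_2: rank ker ∂_2 − rank ∂_3 = (4 − 3) − 0 = 1, and there is no ∂_3, so H_2 ≅ Z.

H_2 ≅ Z.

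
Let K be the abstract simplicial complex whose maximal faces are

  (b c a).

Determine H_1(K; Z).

K has 3 vertices, 3 edges, 1 triangle.
rank ∂_1 = 2, rank ∂_2 = 1 ⇒ b_1 = 3 − 2 − 1 = 0; all invariant factors of ∂_2 are 1 so no torsion. So H_1 ≅ 0.

H_1 = 0.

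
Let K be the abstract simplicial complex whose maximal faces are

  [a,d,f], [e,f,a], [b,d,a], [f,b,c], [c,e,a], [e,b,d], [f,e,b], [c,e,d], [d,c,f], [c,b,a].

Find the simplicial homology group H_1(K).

H_1 ≅ Z/2Z.

K has 6 vertices, 15 edges, 10 triangles.
rank ∂_1 = 5, rank ∂_2 = 10 ⇒ b_1 = 15 − 5 − 10 = 0; ∂_2 has invariant factor(s) [2] giving torsion. So H_1 = Z/2Z.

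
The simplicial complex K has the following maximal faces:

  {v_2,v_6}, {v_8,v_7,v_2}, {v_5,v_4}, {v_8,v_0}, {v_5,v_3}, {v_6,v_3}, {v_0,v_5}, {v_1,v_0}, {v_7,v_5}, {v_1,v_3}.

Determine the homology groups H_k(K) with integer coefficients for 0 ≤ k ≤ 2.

H_0 = Z,  H_1 = Z^3,  H_2 = 0.

Take the total order v_0 < v_1 < v_2 < v_3 < v_4 < v_5 < v_6 < v_7 < v_8 on the vertex set. Then K (dimension 2) consists of the simplices:

  0-simplices (9): [v_0], [v_1], [v_2], [v_3], [v_4], [v_5], [v_6], [v_7], [v_8]
  1-simplices (12): [v_0,v_1], [v_0,v_5], [v_0,v_8], [v_1,v_3], [v_2,v_6], [v_2,v_7], [v_2,v_8], [v_3,v_5], [v_3,v_6], [v_4,v_5], [v_5,v_7], [v_7,v_8]
  2-simplices (1): [v_2,v_7,v_8]

Hence C_0 ≅ Z^9, C_1 ≅ Z^12, C_2 ≅ Z^1.

∂_1: C_1 → C_0 is given by ∂[p,q] = [q] − [p]. For instance
  ∂[v_0,v_5] = [v_5] − [v_0].
The resulting 9×12 matrix has rank 8, and its Smith normal form has invariant factors (1,1,1,1,1,1,1,1).

Boundary ∂_2: C_2 → C_1 sends each 2-simplex [p,q,r] to [q,r] − [p,r] + [p,q]. For instance
  ∂[v_2,v_7,v_8] = [v_7,v_8] − [v_2,v_8] + [v_2,v_7].
The 12×1 boundary matrix has rank 1 and Smith normal form diag(1).

Now H_k = ker ∂_k / im ∂_{k+1}, so:

  H_0: rank C_0 − rank ∂_1 = 9 − 8 = 1, and the invariant factors of ∂_1 are all 1, so H_0 ≅ Z.
  H_1: rank ker ∂_1 − rank ∂_2 = (12 − 8) − 1 = 3, and the invariant factors of ∂_2 are all 1, so H_1 ≅ Z^3.
  H_2: rank ker ∂_2 − rank ∂_3 = (1 − 1) − 0 = 0, and there is no ∂_3, so H_2 ≅ 0.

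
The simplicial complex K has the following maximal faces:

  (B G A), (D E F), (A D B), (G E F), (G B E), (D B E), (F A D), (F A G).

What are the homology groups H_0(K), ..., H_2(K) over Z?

H_0 ≅ Z,  H_1 = 0,  H_2 ≅ Z.

Fix the vertex order A < B < D < E < F < G and write every simplex with vertices in increasing order. Then dim K = 2 and the simplices of K are:

  0-simplices (6): A, B, D, E, F, G
  1-simplices (12): AB, AD, AF, AG, BD, BE, BG, DE, DF, EF, EG, FG
  2-simplices (8): ABD, ABG, ADF, AFG, BDE, BEG, DEF, EFG

Hence C_0 ≅ Z^6, C_1 ≅ Z^12, C_2 ≅ Z^8.

The boundary map ∂_1: C_1 → C_0 maps an edge to its endpoints' difference, ∂[p,q] = q − p.
As a 6×12 matrix over Z this has rank 5, with invariant factors (1,1,1,1,1).

∂_2: C_2 → C_1 acts by ∂[p,q,r] = [q,r] − [p,r] + [p,q]. For instance
  ∂EFG = FG − EG + EF,
  ∂ABD = BD − AD + AB.
The resulting 12×8 matrix has rank 7, and its Smith normal form has invariant factors (1,1,1,1,1,1,1).

Reading off H_k = ker ∂_k / im ∂_{k+1}:

  H_0: rank C_0 − rank ∂_1 = 6 − 5 = 1, and the invariant factors of ∂_1 are all 1, so H_0 = Z.
  H_1: rank ker ∂_1 − rank ∂_2 = (12 − 5) − 7 = 0, and the invariant factors of ∂_2 are all 1, so H_1 = 0.
  H_2: rank ker ∂_2 − rank ∂_3 = (8 − 7) − 0 = 1, and there is no ∂_3, so H_2 = Z.

(K is a triangulation of the 2-sphere S^2.)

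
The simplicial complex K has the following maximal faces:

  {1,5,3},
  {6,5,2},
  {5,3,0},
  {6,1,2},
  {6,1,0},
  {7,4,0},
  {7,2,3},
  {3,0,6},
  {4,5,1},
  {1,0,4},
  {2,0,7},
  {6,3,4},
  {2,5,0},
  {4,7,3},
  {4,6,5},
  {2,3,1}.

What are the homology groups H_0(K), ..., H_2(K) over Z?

Take the total order 0 < 1 < 2 < 3 < 4 < 5 < 6 < 7 on the vertex set. Then K (dimension 2) consists of the simplices:

  0-simplices (8): [0], [1], [2], [3], [4], [5], [6], [7]
  1-simplices (24): (24 of them)
  2-simplices (16): [0,1,4], [0,1,6], [0,2,5], [0,2,7], [0,3,5], [0,3,6], [0,4,7], [1,2,3], [1,2,6], [1,3,5], [1,4,5], [2,3,7], [2,5,6], [3,4,6], [3,4,7], [4,5,6]

giving chain groups C_0 ≅ Z^8, C_1 ≅ Z^24, C_2 ≅ Z^16.

Boundary ∂_1: C_1 → C_0 sends each edge [p,q] (with p < q) to q − p. For instance
  ∂[1,2] = [2] − [1].
This gives a 8×24 integer matrix of rank 7; reducing to Smith normal form yields diagonal entries (1,1,1,1,1,1,1).

The boundary map ∂_2: C_2 → C_1 sends each 2-simplex [p,q,r] to [q,r] − [p,r] + [p,q]. For instance
  ∂[0,3,6] = [3,6] − [0,6] + [0,3],
  ∂[3,4,7] = [4,7] − [3,7] + [3,4].
The 24×16 boundary matrix has rank 15 and Smith normal form diag(1,1,1,1,1,1,1,1,1,1,1,1,1,1,1).

Computing H_k = (kernel of ∂_k) / (image of ∂_{k+1}):

  H_0: rank C_0 − rank ∂_1 = 8 − 7 = 1, and the invariant factors of ∂_1 are all 1, so H_0 ≅ Z.
  H_1: rank ker ∂_1 − rank ∂_2 = (24 − 7) − 15 = 2, and the invariant factors of ∂_2 are all 1, so H_1 ≅ Z^2.
  H_2: rank ker ∂_2 − rank ∂_3 = (16 − 15) − 0 = 1, and there is no ∂_3, so H_2 ≅ Z.

(K is a triangulation of the torus T^2.)

H_0 ≅ Z,  H_1 ≅ Z^2,  H_2 ≅ Z.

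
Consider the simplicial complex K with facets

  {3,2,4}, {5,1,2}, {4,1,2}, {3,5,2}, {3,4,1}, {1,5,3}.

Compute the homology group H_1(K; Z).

H_1 = 0.

K has 5 vertices, 9 edges, 6 triangles.
rank ∂_1 = 4, rank ∂_2 = 5 ⇒ b_1 = 9 − 4 − 5 = 0; all invariant factors of ∂_2 are 1 so no torsion. So H_1 ≅ 0.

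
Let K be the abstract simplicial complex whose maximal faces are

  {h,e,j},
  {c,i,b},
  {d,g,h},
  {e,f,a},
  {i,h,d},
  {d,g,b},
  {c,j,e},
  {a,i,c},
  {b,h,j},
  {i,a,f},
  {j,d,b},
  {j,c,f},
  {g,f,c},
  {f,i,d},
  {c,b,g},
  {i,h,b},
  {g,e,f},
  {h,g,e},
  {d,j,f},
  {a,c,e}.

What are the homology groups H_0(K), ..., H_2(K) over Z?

Fix the vertex order a < b < c < d < e < f < g < h < i < j and write every simplex with vertices in increasing order. Then dim K = 2 and the simplices of K are:

  0-simplices (10): a, b, c, d, e, f, g, h, i, j
  1-simplices (30): ac, ae, af, ai, bc, bd, bg, bh, bi, bj, ce, cf, cg, ci, cj, df, dg, dh, di, dj, ef, eg, eh, ej, fg, fi, fj, gh, hi, hj
  2-simplices (20): ace, aci, aef, afi, bcg, bci, bdg, bdj, bhi, bhj, cej, cfg, cfj, dfi, dfj, dgh, dhi, efg, egh, ehj

giving chain groups C_0 ≅ Z^10, C_1 ≅ Z^30, C_2 ≅ Z^20.

Boundary ∂_1: C_1 → C_0 maps an edge to its endpoints' difference, ∂[p,q] = q − p.
As a 10×30 matrix over Z this has rank 9, with invariant factors (1,1,1,1,1,1,1,1,1).

The boundary map ∂_2: C_2 → C_1 acts by ∂[p,q,r] = [q,r] − [p,r] + [p,q]. For instance
  ∂bci = ci − bi + bc,
  ∂afi = fi − ai + af.
The resulting 30×20 matrix has rank 20, and its Smith normal form has invariant factors (1,1,1,1,1,1,1,1,1,1,1,1,1,1,1,1,1,1,1,2).

Reading off H_k = ker ∂_k / im ∂_{k+1}:

  H_0: rank C_0 − rank ∂_1 = 10 − 9 = 1, and the invariant factors of ∂_1 are all 1, so H_0 = Z.
  H_1: rank ker ∂_1 − rank ∂_2 = (30 − 9) − 20 = 1, and ∂_2 has invariant factor 2 > 1, so H_1 = Z ⊕ Z/2.
  H_2: rank ker ∂_2 − rank ∂_3 = (20 − 20) − 0 = 0, and there is no ∂_3, so H_2 = 0.

As a check, the Euler characteristic is 10 − 30 + 20 = 0, which agrees with 1 − 1 + 0 = 0.

H_0 ≅ Z,  H_1 ≅ Z ⊕ Z/2,  H_2 = 0.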